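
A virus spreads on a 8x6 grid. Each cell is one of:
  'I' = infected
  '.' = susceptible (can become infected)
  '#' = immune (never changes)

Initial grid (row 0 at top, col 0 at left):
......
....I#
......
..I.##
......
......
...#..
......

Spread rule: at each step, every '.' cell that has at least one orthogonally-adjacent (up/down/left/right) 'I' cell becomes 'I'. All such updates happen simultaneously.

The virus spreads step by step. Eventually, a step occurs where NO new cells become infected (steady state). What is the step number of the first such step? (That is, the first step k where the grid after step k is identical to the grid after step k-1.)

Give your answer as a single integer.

Step 0 (initial): 2 infected
Step 1: +7 new -> 9 infected
Step 2: +10 new -> 19 infected
Step 3: +8 new -> 27 infected
Step 4: +7 new -> 34 infected
Step 5: +6 new -> 40 infected
Step 6: +3 new -> 43 infected
Step 7: +1 new -> 44 infected
Step 8: +0 new -> 44 infected

Answer: 8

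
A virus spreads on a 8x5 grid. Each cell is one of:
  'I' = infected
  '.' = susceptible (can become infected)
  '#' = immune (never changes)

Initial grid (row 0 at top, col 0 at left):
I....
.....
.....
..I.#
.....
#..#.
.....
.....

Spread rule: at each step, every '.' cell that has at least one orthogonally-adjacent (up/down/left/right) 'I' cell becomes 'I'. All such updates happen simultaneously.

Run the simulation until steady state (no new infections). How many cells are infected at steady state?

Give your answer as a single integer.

Answer: 37

Derivation:
Step 0 (initial): 2 infected
Step 1: +6 new -> 8 infected
Step 2: +10 new -> 18 infected
Step 3: +7 new -> 25 infected
Step 4: +6 new -> 31 infected
Step 5: +4 new -> 35 infected
Step 6: +2 new -> 37 infected
Step 7: +0 new -> 37 infected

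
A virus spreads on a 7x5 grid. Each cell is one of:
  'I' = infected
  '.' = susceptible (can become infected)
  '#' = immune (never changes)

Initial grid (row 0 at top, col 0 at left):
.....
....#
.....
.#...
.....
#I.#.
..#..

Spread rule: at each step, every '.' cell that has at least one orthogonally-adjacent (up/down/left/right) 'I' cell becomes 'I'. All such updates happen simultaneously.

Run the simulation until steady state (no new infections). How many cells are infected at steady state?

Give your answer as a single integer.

Step 0 (initial): 1 infected
Step 1: +3 new -> 4 infected
Step 2: +3 new -> 7 infected
Step 3: +3 new -> 10 infected
Step 4: +4 new -> 14 infected
Step 5: +6 new -> 20 infected
Step 6: +6 new -> 26 infected
Step 7: +3 new -> 29 infected
Step 8: +1 new -> 30 infected
Step 9: +0 new -> 30 infected

Answer: 30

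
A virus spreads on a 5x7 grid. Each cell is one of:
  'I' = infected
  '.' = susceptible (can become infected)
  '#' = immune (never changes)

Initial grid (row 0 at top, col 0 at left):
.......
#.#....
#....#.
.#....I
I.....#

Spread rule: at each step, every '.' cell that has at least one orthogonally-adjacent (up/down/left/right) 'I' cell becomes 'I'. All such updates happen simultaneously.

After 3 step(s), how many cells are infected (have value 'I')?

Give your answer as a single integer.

Step 0 (initial): 2 infected
Step 1: +4 new -> 6 infected
Step 2: +4 new -> 10 infected
Step 3: +7 new -> 17 infected

Answer: 17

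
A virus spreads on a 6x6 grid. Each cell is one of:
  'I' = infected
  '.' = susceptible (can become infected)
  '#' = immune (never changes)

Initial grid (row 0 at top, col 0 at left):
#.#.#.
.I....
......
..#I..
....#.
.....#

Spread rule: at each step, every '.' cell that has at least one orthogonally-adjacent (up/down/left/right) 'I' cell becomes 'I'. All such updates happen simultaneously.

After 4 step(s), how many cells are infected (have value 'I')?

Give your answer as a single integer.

Step 0 (initial): 2 infected
Step 1: +7 new -> 9 infected
Step 2: +8 new -> 17 infected
Step 3: +8 new -> 25 infected
Step 4: +3 new -> 28 infected

Answer: 28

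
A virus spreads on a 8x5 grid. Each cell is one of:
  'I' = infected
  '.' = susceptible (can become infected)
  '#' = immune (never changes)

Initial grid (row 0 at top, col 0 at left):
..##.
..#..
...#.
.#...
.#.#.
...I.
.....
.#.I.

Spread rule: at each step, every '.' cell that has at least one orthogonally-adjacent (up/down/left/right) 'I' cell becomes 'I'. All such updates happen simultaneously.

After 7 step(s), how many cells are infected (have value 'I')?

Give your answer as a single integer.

Step 0 (initial): 2 infected
Step 1: +5 new -> 7 infected
Step 2: +5 new -> 12 infected
Step 3: +4 new -> 16 infected
Step 4: +5 new -> 21 infected
Step 5: +4 new -> 25 infected
Step 6: +4 new -> 29 infected
Step 7: +2 new -> 31 infected

Answer: 31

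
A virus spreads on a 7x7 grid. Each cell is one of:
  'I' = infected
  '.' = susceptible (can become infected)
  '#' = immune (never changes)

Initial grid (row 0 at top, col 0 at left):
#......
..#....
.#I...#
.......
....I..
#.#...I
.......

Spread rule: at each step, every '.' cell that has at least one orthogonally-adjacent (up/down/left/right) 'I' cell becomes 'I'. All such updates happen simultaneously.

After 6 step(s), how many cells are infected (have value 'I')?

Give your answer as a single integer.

Answer: 43

Derivation:
Step 0 (initial): 3 infected
Step 1: +9 new -> 12 infected
Step 2: +10 new -> 22 infected
Step 3: +6 new -> 28 infected
Step 4: +7 new -> 35 infected
Step 5: +5 new -> 40 infected
Step 6: +3 new -> 43 infected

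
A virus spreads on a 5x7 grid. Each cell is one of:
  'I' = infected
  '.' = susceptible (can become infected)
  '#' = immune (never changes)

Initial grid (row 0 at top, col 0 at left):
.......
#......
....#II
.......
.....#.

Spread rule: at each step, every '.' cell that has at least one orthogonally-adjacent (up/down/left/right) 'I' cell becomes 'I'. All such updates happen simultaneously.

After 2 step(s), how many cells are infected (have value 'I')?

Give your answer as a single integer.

Step 0 (initial): 2 infected
Step 1: +4 new -> 6 infected
Step 2: +5 new -> 11 infected

Answer: 11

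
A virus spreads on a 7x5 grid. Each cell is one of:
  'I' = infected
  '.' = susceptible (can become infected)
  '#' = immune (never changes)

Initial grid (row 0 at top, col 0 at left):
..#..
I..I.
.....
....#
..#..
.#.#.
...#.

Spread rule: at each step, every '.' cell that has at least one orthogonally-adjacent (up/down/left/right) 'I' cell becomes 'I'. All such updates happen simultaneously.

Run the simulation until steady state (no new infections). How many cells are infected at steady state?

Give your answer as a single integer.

Answer: 29

Derivation:
Step 0 (initial): 2 infected
Step 1: +7 new -> 9 infected
Step 2: +7 new -> 16 infected
Step 3: +4 new -> 20 infected
Step 4: +3 new -> 23 infected
Step 5: +2 new -> 25 infected
Step 6: +2 new -> 27 infected
Step 7: +1 new -> 28 infected
Step 8: +1 new -> 29 infected
Step 9: +0 new -> 29 infected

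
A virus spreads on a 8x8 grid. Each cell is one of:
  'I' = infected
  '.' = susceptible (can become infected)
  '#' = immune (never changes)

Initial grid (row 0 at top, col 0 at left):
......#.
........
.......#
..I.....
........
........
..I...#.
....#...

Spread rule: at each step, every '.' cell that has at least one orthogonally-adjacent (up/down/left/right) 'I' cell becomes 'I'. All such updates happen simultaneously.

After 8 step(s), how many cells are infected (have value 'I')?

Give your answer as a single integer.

Answer: 60

Derivation:
Step 0 (initial): 2 infected
Step 1: +8 new -> 10 infected
Step 2: +13 new -> 23 infected
Step 3: +12 new -> 35 infected
Step 4: +9 new -> 44 infected
Step 5: +8 new -> 52 infected
Step 6: +5 new -> 57 infected
Step 7: +2 new -> 59 infected
Step 8: +1 new -> 60 infected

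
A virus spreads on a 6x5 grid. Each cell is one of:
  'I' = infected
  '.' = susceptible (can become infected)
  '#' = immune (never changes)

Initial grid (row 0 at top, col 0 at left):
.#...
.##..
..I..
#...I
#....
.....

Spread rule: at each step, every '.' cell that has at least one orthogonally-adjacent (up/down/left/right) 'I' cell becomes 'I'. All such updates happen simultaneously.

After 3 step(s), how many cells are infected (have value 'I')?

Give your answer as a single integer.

Step 0 (initial): 2 infected
Step 1: +6 new -> 8 infected
Step 2: +7 new -> 15 infected
Step 3: +6 new -> 21 infected

Answer: 21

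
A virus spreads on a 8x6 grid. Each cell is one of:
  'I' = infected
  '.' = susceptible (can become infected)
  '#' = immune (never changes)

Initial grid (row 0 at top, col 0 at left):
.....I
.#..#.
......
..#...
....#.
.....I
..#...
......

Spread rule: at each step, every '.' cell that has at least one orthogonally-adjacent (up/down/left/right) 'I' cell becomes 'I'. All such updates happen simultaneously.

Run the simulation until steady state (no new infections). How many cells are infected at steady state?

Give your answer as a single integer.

Answer: 43

Derivation:
Step 0 (initial): 2 infected
Step 1: +5 new -> 7 infected
Step 2: +6 new -> 13 infected
Step 3: +8 new -> 21 infected
Step 4: +7 new -> 28 infected
Step 5: +6 new -> 34 infected
Step 6: +6 new -> 40 infected
Step 7: +3 new -> 43 infected
Step 8: +0 new -> 43 infected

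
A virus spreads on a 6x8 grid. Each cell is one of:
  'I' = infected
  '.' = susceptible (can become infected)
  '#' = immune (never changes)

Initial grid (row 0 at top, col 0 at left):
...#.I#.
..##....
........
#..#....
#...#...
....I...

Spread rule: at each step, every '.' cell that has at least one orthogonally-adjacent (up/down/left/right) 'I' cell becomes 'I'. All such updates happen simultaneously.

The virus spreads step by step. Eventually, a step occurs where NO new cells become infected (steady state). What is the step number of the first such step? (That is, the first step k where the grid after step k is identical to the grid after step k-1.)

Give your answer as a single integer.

Answer: 10

Derivation:
Step 0 (initial): 2 infected
Step 1: +4 new -> 6 infected
Step 2: +7 new -> 13 infected
Step 3: +8 new -> 21 infected
Step 4: +9 new -> 30 infected
Step 5: +3 new -> 33 infected
Step 6: +1 new -> 34 infected
Step 7: +2 new -> 36 infected
Step 8: +2 new -> 38 infected
Step 9: +2 new -> 40 infected
Step 10: +0 new -> 40 infected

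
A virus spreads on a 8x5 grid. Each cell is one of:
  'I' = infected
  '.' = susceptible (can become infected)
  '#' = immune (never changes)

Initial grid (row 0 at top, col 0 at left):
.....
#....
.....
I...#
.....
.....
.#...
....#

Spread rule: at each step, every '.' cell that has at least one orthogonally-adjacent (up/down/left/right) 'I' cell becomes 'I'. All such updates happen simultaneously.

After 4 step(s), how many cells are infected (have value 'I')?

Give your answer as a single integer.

Answer: 20

Derivation:
Step 0 (initial): 1 infected
Step 1: +3 new -> 4 infected
Step 2: +4 new -> 8 infected
Step 3: +6 new -> 14 infected
Step 4: +6 new -> 20 infected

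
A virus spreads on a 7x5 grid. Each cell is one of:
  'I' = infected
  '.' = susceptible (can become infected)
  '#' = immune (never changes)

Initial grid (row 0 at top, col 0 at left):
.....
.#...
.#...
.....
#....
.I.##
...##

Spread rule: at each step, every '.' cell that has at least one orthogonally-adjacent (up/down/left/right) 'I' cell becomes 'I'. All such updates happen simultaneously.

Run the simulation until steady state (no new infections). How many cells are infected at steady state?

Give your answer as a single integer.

Answer: 28

Derivation:
Step 0 (initial): 1 infected
Step 1: +4 new -> 5 infected
Step 2: +4 new -> 9 infected
Step 3: +3 new -> 12 infected
Step 4: +4 new -> 16 infected
Step 5: +4 new -> 20 infected
Step 6: +4 new -> 24 infected
Step 7: +3 new -> 27 infected
Step 8: +1 new -> 28 infected
Step 9: +0 new -> 28 infected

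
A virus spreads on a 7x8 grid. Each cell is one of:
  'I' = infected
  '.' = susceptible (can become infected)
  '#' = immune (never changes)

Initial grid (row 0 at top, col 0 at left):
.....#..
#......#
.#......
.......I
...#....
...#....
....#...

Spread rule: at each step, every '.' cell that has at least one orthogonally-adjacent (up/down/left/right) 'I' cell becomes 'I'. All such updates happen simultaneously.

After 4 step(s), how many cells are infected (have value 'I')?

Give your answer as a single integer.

Answer: 21

Derivation:
Step 0 (initial): 1 infected
Step 1: +3 new -> 4 infected
Step 2: +4 new -> 8 infected
Step 3: +6 new -> 14 infected
Step 4: +7 new -> 21 infected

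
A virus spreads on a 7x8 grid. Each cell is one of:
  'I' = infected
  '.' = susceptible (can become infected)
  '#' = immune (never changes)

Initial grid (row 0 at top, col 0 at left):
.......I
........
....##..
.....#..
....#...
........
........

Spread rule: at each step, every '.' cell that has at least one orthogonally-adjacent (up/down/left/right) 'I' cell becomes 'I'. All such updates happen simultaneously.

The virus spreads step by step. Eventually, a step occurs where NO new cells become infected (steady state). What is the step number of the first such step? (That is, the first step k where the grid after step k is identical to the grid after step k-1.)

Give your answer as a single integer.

Step 0 (initial): 1 infected
Step 1: +2 new -> 3 infected
Step 2: +3 new -> 6 infected
Step 3: +4 new -> 10 infected
Step 4: +4 new -> 14 infected
Step 5: +4 new -> 18 infected
Step 6: +6 new -> 24 infected
Step 7: +6 new -> 30 infected
Step 8: +7 new -> 37 infected
Step 9: +5 new -> 42 infected
Step 10: +4 new -> 46 infected
Step 11: +3 new -> 49 infected
Step 12: +2 new -> 51 infected
Step 13: +1 new -> 52 infected
Step 14: +0 new -> 52 infected

Answer: 14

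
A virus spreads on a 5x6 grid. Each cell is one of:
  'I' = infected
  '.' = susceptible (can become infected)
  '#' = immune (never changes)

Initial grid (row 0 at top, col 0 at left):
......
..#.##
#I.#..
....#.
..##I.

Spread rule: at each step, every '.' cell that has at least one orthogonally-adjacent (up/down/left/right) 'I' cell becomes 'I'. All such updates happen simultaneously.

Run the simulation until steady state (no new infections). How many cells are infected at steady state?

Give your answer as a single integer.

Step 0 (initial): 2 infected
Step 1: +4 new -> 6 infected
Step 2: +6 new -> 12 infected
Step 3: +5 new -> 17 infected
Step 4: +2 new -> 19 infected
Step 5: +2 new -> 21 infected
Step 6: +1 new -> 22 infected
Step 7: +0 new -> 22 infected

Answer: 22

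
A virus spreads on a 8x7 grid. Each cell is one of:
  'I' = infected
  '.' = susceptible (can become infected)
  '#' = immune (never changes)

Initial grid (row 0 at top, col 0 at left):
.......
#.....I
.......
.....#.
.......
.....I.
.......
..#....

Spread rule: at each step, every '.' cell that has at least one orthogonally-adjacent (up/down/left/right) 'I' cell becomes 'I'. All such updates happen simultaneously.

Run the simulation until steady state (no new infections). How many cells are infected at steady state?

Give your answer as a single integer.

Step 0 (initial): 2 infected
Step 1: +7 new -> 9 infected
Step 2: +10 new -> 19 infected
Step 3: +9 new -> 28 infected
Step 4: +8 new -> 36 infected
Step 5: +7 new -> 43 infected
Step 6: +6 new -> 49 infected
Step 7: +4 new -> 53 infected
Step 8: +0 new -> 53 infected

Answer: 53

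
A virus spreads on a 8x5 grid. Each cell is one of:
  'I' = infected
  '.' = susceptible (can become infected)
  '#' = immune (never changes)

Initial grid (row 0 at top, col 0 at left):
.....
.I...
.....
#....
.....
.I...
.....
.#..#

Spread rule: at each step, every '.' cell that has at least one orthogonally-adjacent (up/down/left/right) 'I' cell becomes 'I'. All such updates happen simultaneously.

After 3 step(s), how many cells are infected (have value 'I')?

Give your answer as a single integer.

Answer: 30

Derivation:
Step 0 (initial): 2 infected
Step 1: +8 new -> 10 infected
Step 2: +11 new -> 21 infected
Step 3: +9 new -> 30 infected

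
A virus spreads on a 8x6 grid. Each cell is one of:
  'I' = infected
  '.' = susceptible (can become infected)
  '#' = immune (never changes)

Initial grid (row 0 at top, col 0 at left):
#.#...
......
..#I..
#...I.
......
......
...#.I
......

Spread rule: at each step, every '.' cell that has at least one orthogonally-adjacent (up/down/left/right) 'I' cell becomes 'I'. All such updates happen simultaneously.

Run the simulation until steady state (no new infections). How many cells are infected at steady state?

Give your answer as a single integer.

Answer: 43

Derivation:
Step 0 (initial): 3 infected
Step 1: +8 new -> 11 infected
Step 2: +9 new -> 20 infected
Step 3: +7 new -> 27 infected
Step 4: +7 new -> 34 infected
Step 5: +5 new -> 39 infected
Step 6: +3 new -> 42 infected
Step 7: +1 new -> 43 infected
Step 8: +0 new -> 43 infected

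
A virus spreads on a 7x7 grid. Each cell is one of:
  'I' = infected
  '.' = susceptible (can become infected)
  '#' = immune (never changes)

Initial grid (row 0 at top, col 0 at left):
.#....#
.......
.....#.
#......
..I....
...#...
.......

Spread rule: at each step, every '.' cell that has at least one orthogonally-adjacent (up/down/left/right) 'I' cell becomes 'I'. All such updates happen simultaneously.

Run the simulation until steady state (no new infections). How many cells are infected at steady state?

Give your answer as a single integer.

Step 0 (initial): 1 infected
Step 1: +4 new -> 5 infected
Step 2: +7 new -> 12 infected
Step 3: +9 new -> 21 infected
Step 4: +10 new -> 31 infected
Step 5: +6 new -> 37 infected
Step 6: +5 new -> 42 infected
Step 7: +2 new -> 44 infected
Step 8: +0 new -> 44 infected

Answer: 44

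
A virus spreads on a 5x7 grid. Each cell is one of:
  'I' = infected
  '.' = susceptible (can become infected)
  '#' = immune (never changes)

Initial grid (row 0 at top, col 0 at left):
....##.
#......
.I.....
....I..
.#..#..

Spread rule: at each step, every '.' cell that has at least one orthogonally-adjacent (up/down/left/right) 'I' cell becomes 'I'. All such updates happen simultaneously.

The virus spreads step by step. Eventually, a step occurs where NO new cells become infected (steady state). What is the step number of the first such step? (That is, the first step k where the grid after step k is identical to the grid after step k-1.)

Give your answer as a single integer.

Step 0 (initial): 2 infected
Step 1: +7 new -> 9 infected
Step 2: +10 new -> 19 infected
Step 3: +8 new -> 27 infected
Step 4: +2 new -> 29 infected
Step 5: +1 new -> 30 infected
Step 6: +0 new -> 30 infected

Answer: 6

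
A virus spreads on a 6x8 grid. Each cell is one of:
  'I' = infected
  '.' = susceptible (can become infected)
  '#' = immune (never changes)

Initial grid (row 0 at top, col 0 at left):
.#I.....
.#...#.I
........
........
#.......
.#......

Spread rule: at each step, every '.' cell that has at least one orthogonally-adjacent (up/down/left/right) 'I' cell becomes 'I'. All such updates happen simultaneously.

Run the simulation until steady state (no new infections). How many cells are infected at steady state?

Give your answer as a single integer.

Answer: 42

Derivation:
Step 0 (initial): 2 infected
Step 1: +5 new -> 7 infected
Step 2: +6 new -> 13 infected
Step 3: +8 new -> 21 infected
Step 4: +8 new -> 29 infected
Step 5: +8 new -> 37 infected
Step 6: +4 new -> 41 infected
Step 7: +1 new -> 42 infected
Step 8: +0 new -> 42 infected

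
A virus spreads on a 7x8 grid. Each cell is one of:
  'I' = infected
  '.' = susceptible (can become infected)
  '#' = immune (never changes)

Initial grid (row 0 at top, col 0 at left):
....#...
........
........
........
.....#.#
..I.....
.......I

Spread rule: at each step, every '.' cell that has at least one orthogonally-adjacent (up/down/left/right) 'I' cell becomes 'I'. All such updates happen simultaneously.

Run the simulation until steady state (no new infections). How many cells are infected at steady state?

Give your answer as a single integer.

Step 0 (initial): 2 infected
Step 1: +6 new -> 8 infected
Step 2: +9 new -> 17 infected
Step 3: +9 new -> 26 infected
Step 4: +6 new -> 32 infected
Step 5: +8 new -> 40 infected
Step 6: +7 new -> 47 infected
Step 7: +4 new -> 51 infected
Step 8: +2 new -> 53 infected
Step 9: +0 new -> 53 infected

Answer: 53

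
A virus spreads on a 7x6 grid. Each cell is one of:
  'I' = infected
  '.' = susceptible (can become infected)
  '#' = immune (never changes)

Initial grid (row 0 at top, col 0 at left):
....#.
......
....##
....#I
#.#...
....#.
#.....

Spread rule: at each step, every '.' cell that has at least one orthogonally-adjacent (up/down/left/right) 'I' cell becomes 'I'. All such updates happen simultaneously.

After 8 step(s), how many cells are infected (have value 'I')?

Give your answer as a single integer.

Step 0 (initial): 1 infected
Step 1: +1 new -> 2 infected
Step 2: +2 new -> 4 infected
Step 3: +2 new -> 6 infected
Step 4: +3 new -> 9 infected
Step 5: +4 new -> 13 infected
Step 6: +5 new -> 18 infected
Step 7: +8 new -> 26 infected
Step 8: +4 new -> 30 infected

Answer: 30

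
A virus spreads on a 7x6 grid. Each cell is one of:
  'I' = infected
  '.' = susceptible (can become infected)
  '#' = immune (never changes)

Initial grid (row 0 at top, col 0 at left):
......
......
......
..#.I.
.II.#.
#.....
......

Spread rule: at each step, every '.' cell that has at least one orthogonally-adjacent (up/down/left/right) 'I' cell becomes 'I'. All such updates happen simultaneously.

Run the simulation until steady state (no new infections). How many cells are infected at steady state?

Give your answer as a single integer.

Answer: 39

Derivation:
Step 0 (initial): 3 infected
Step 1: +8 new -> 11 infected
Step 2: +9 new -> 20 infected
Step 3: +10 new -> 30 infected
Step 4: +7 new -> 37 infected
Step 5: +2 new -> 39 infected
Step 6: +0 new -> 39 infected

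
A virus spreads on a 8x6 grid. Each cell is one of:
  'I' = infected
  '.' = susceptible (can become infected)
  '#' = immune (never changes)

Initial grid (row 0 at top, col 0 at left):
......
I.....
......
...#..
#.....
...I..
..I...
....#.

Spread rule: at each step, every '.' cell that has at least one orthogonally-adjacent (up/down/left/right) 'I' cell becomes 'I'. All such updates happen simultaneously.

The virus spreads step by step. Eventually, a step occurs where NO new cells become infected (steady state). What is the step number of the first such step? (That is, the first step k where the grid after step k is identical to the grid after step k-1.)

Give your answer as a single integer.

Answer: 7

Derivation:
Step 0 (initial): 3 infected
Step 1: +9 new -> 12 infected
Step 2: +12 new -> 24 infected
Step 3: +11 new -> 35 infected
Step 4: +6 new -> 41 infected
Step 5: +3 new -> 44 infected
Step 6: +1 new -> 45 infected
Step 7: +0 new -> 45 infected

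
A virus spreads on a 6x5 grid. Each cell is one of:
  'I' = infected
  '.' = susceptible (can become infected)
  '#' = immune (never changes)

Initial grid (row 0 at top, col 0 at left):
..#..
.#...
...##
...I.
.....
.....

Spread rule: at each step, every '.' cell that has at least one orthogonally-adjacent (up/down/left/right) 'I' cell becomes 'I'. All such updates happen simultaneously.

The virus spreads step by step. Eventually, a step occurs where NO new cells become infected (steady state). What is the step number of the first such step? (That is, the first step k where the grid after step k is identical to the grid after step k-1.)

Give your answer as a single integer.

Step 0 (initial): 1 infected
Step 1: +3 new -> 4 infected
Step 2: +5 new -> 9 infected
Step 3: +6 new -> 15 infected
Step 4: +4 new -> 19 infected
Step 5: +4 new -> 23 infected
Step 6: +2 new -> 25 infected
Step 7: +1 new -> 26 infected
Step 8: +0 new -> 26 infected

Answer: 8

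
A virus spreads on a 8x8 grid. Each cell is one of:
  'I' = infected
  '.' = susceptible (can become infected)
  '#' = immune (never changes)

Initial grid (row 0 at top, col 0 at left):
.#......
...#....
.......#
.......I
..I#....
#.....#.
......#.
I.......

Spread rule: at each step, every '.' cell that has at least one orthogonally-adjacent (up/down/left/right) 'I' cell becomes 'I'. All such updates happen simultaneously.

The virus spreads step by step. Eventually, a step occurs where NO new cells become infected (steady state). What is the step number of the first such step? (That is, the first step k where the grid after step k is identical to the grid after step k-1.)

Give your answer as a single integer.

Step 0 (initial): 3 infected
Step 1: +7 new -> 10 infected
Step 2: +13 new -> 23 infected
Step 3: +12 new -> 35 infected
Step 4: +12 new -> 47 infected
Step 5: +8 new -> 55 infected
Step 6: +2 new -> 57 infected
Step 7: +0 new -> 57 infected

Answer: 7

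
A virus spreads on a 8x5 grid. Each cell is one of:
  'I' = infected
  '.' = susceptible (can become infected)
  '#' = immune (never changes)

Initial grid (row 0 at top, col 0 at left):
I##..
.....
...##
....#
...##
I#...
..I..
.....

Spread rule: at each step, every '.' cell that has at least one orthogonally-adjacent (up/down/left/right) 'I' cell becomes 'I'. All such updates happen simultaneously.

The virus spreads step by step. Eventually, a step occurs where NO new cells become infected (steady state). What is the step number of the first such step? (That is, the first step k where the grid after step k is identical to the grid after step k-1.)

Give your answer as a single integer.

Step 0 (initial): 3 infected
Step 1: +7 new -> 10 infected
Step 2: +10 new -> 20 infected
Step 3: +6 new -> 26 infected
Step 4: +3 new -> 29 infected
Step 5: +2 new -> 31 infected
Step 6: +1 new -> 32 infected
Step 7: +0 new -> 32 infected

Answer: 7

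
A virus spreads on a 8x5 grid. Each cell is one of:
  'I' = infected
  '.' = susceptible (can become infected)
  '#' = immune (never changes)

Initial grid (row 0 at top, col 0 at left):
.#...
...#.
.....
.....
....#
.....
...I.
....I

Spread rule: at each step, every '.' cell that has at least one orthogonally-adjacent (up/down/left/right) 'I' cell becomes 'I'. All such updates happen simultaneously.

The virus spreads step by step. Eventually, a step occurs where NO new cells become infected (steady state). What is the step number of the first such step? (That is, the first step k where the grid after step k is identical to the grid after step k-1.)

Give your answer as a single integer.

Answer: 10

Derivation:
Step 0 (initial): 2 infected
Step 1: +4 new -> 6 infected
Step 2: +5 new -> 11 infected
Step 3: +5 new -> 16 infected
Step 4: +6 new -> 22 infected
Step 5: +4 new -> 26 infected
Step 6: +4 new -> 30 infected
Step 7: +4 new -> 34 infected
Step 8: +2 new -> 36 infected
Step 9: +1 new -> 37 infected
Step 10: +0 new -> 37 infected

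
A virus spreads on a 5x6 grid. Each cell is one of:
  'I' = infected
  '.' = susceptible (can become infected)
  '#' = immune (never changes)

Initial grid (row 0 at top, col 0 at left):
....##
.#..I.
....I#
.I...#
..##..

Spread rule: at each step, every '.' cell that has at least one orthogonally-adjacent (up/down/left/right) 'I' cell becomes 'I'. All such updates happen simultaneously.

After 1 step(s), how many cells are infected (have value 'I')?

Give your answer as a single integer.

Answer: 11

Derivation:
Step 0 (initial): 3 infected
Step 1: +8 new -> 11 infected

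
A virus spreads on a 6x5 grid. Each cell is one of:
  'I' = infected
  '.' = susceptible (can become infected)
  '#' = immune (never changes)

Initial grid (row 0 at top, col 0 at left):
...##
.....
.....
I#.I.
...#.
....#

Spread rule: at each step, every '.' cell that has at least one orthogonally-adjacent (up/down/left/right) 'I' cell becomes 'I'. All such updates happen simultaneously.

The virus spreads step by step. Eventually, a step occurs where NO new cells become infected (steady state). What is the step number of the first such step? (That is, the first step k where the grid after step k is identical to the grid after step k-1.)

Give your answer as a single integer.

Step 0 (initial): 2 infected
Step 1: +5 new -> 7 infected
Step 2: +9 new -> 16 infected
Step 3: +6 new -> 22 infected
Step 4: +3 new -> 25 infected
Step 5: +0 new -> 25 infected

Answer: 5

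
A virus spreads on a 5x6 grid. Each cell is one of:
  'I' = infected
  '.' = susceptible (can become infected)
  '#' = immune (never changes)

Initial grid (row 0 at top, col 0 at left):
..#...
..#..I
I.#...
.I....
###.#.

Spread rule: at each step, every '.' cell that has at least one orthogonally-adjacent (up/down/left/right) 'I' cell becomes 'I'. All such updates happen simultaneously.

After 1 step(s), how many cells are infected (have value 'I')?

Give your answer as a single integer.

Step 0 (initial): 3 infected
Step 1: +7 new -> 10 infected

Answer: 10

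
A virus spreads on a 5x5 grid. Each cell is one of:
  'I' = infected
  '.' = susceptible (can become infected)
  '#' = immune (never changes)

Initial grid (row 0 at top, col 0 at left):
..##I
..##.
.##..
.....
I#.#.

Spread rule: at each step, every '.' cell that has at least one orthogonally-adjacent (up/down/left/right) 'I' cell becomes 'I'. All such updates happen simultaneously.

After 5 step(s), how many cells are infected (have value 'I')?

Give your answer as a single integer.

Step 0 (initial): 2 infected
Step 1: +2 new -> 4 infected
Step 2: +3 new -> 7 infected
Step 3: +4 new -> 11 infected
Step 4: +5 new -> 16 infected
Step 5: +1 new -> 17 infected

Answer: 17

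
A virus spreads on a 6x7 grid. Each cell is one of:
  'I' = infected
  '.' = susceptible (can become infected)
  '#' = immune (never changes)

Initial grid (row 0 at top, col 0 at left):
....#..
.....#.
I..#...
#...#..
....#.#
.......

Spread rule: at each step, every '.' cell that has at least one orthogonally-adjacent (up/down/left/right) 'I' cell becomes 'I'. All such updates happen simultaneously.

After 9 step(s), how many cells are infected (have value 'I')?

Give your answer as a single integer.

Answer: 33

Derivation:
Step 0 (initial): 1 infected
Step 1: +2 new -> 3 infected
Step 2: +4 new -> 7 infected
Step 3: +4 new -> 11 infected
Step 4: +6 new -> 17 infected
Step 5: +5 new -> 22 infected
Step 6: +2 new -> 24 infected
Step 7: +2 new -> 26 infected
Step 8: +3 new -> 29 infected
Step 9: +4 new -> 33 infected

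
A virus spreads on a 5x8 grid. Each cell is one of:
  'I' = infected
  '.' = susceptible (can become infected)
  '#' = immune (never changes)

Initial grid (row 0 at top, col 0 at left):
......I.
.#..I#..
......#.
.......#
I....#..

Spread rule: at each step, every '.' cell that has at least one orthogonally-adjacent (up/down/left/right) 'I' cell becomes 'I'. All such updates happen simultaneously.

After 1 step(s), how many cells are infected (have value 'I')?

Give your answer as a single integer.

Answer: 11

Derivation:
Step 0 (initial): 3 infected
Step 1: +8 new -> 11 infected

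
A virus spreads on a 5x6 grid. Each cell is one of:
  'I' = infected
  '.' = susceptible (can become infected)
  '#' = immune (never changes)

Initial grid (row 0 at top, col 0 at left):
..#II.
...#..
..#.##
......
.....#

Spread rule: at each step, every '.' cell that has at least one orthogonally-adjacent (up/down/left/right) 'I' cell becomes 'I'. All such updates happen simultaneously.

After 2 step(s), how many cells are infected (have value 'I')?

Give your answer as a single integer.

Answer: 5

Derivation:
Step 0 (initial): 2 infected
Step 1: +2 new -> 4 infected
Step 2: +1 new -> 5 infected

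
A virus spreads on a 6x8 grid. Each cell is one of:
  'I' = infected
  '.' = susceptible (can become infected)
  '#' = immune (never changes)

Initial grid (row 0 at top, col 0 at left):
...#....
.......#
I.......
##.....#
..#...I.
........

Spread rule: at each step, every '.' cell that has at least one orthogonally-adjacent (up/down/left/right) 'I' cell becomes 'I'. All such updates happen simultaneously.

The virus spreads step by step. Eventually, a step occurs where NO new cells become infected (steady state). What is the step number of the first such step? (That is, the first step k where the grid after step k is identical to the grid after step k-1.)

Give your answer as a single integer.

Answer: 9

Derivation:
Step 0 (initial): 2 infected
Step 1: +6 new -> 8 infected
Step 2: +8 new -> 16 infected
Step 3: +10 new -> 26 infected
Step 4: +7 new -> 33 infected
Step 5: +4 new -> 37 infected
Step 6: +2 new -> 39 infected
Step 7: +2 new -> 41 infected
Step 8: +1 new -> 42 infected
Step 9: +0 new -> 42 infected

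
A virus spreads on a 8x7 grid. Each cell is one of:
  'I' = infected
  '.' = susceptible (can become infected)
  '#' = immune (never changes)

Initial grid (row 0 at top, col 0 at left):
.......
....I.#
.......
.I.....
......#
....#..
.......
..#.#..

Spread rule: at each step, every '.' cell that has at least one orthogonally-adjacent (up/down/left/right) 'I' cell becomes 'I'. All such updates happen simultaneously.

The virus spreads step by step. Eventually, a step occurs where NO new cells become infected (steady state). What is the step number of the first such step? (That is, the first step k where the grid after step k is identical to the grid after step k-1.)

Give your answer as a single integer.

Answer: 9

Derivation:
Step 0 (initial): 2 infected
Step 1: +8 new -> 10 infected
Step 2: +13 new -> 23 infected
Step 3: +11 new -> 34 infected
Step 4: +7 new -> 41 infected
Step 5: +3 new -> 44 infected
Step 6: +4 new -> 48 infected
Step 7: +2 new -> 50 infected
Step 8: +1 new -> 51 infected
Step 9: +0 new -> 51 infected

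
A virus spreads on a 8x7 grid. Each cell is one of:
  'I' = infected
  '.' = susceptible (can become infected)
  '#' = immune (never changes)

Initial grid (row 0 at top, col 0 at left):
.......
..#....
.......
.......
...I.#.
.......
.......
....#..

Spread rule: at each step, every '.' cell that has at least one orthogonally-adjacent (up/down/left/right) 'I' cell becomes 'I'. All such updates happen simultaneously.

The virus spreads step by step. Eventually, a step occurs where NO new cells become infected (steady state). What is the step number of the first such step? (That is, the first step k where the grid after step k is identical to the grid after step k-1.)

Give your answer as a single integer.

Answer: 8

Derivation:
Step 0 (initial): 1 infected
Step 1: +4 new -> 5 infected
Step 2: +7 new -> 12 infected
Step 3: +11 new -> 23 infected
Step 4: +11 new -> 34 infected
Step 5: +11 new -> 45 infected
Step 6: +6 new -> 51 infected
Step 7: +2 new -> 53 infected
Step 8: +0 new -> 53 infected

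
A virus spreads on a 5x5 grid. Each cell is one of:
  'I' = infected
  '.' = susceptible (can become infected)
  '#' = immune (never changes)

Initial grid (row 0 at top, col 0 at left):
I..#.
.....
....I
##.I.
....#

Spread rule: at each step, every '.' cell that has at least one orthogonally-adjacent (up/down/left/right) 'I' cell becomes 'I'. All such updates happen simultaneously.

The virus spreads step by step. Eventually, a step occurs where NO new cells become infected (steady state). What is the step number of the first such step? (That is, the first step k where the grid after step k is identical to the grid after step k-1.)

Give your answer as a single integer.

Answer: 5

Derivation:
Step 0 (initial): 3 infected
Step 1: +7 new -> 10 infected
Step 2: +7 new -> 17 infected
Step 3: +3 new -> 20 infected
Step 4: +1 new -> 21 infected
Step 5: +0 new -> 21 infected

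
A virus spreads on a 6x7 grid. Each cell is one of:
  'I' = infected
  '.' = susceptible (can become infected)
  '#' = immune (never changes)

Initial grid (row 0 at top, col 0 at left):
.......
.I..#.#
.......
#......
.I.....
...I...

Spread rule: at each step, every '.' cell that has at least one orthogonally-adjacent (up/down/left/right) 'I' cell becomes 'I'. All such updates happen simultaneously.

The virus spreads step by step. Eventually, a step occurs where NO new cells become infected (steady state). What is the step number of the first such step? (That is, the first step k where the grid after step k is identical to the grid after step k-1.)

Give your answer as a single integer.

Step 0 (initial): 3 infected
Step 1: +11 new -> 14 infected
Step 2: +10 new -> 24 infected
Step 3: +5 new -> 29 infected
Step 4: +4 new -> 33 infected
Step 5: +3 new -> 36 infected
Step 6: +3 new -> 39 infected
Step 7: +0 new -> 39 infected

Answer: 7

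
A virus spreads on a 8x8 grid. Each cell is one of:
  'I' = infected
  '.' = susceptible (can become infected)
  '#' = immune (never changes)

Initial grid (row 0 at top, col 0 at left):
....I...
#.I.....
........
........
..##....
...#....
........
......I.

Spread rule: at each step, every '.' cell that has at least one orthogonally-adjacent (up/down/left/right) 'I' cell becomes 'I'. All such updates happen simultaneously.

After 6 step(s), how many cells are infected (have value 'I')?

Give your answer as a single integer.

Answer: 59

Derivation:
Step 0 (initial): 3 infected
Step 1: +10 new -> 13 infected
Step 2: +11 new -> 24 infected
Step 3: +13 new -> 37 infected
Step 4: +12 new -> 49 infected
Step 5: +6 new -> 55 infected
Step 6: +4 new -> 59 infected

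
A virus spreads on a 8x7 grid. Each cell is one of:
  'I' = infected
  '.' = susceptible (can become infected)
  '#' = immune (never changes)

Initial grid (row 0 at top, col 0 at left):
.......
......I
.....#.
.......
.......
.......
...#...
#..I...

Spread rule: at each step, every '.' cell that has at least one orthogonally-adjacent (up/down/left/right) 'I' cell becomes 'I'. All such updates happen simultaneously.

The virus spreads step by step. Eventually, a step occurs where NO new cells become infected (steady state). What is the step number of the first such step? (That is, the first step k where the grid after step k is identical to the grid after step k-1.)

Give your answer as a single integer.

Answer: 8

Derivation:
Step 0 (initial): 2 infected
Step 1: +5 new -> 7 infected
Step 2: +7 new -> 14 infected
Step 3: +10 new -> 24 infected
Step 4: +13 new -> 37 infected
Step 5: +8 new -> 45 infected
Step 6: +5 new -> 50 infected
Step 7: +3 new -> 53 infected
Step 8: +0 new -> 53 infected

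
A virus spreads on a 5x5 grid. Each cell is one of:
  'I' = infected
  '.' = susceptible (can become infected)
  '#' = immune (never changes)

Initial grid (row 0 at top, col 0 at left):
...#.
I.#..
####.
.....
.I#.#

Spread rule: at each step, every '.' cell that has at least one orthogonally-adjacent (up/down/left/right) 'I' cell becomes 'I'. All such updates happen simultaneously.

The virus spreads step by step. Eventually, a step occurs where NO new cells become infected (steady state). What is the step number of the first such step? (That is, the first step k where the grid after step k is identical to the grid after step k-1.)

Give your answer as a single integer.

Answer: 8

Derivation:
Step 0 (initial): 2 infected
Step 1: +4 new -> 6 infected
Step 2: +3 new -> 9 infected
Step 3: +2 new -> 11 infected
Step 4: +2 new -> 13 infected
Step 5: +1 new -> 14 infected
Step 6: +1 new -> 15 infected
Step 7: +2 new -> 17 infected
Step 8: +0 new -> 17 infected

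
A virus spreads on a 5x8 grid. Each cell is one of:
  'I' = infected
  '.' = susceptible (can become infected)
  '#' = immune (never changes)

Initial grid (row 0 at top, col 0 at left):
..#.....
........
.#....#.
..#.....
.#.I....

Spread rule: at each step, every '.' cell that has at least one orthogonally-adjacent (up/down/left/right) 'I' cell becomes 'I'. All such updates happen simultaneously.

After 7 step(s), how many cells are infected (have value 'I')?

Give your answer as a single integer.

Answer: 31

Derivation:
Step 0 (initial): 1 infected
Step 1: +3 new -> 4 infected
Step 2: +3 new -> 7 infected
Step 3: +5 new -> 12 infected
Step 4: +6 new -> 18 infected
Step 5: +4 new -> 22 infected
Step 6: +5 new -> 27 infected
Step 7: +4 new -> 31 infected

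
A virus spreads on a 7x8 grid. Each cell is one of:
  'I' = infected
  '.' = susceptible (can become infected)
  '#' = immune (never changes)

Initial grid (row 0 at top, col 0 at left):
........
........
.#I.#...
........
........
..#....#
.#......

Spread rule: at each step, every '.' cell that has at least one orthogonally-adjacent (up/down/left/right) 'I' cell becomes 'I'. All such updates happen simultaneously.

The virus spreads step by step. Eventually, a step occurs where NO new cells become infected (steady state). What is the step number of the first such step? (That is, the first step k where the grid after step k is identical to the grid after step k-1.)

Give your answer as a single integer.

Step 0 (initial): 1 infected
Step 1: +3 new -> 4 infected
Step 2: +6 new -> 10 infected
Step 3: +8 new -> 18 infected
Step 4: +9 new -> 27 infected
Step 5: +8 new -> 35 infected
Step 6: +9 new -> 44 infected
Step 7: +5 new -> 49 infected
Step 8: +1 new -> 50 infected
Step 9: +1 new -> 51 infected
Step 10: +0 new -> 51 infected

Answer: 10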